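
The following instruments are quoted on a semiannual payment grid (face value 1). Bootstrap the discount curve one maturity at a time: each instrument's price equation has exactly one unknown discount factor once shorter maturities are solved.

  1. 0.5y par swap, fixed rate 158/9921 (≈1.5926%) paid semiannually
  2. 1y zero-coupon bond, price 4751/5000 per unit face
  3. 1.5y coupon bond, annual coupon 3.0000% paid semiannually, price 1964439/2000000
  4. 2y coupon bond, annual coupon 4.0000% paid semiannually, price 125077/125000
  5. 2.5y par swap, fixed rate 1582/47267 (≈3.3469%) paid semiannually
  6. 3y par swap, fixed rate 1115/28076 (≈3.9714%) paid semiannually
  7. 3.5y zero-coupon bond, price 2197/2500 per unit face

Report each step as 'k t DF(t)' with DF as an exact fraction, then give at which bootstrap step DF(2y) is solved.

step 1 [0.5y] swap r/2=79/9921: DF=(1 − 79/9921·(0))/(1+79/9921) = 9921/10000 ≈ 0.992100
step 2 [1y] zero: DF = P = 4751/5000 ≈ 0.950200
step 3 [1.5y] bond c/2=3/200: DF=(1964439/2000000 − 3/200·(0.992100+0.950200))/(1+3/200) = 939/1000 ≈ 0.939000
step 4 [2y] bond c/2=1/50: DF=(125077/125000 − 1/50·(0.992100+0.950200+0.939000))/(1+1/50) = 1849/2000 ≈ 0.924500
step 5 [2.5y] swap r/2=791/47267: DF=(1 − 791/47267·(0.992100+0.950200+0.939000+0.924500))/(1+791/47267) = 9209/10000 ≈ 0.920900
step 6 [3y] swap r/2=1115/56152: DF=(1 − 1115/56152·(0.992100+0.950200+0.939000+0.924500+0.920900))/(1+1115/56152) = 1777/2000 ≈ 0.888500
step 7 [3.5y] zero: DF = P = 2197/2500 ≈ 0.878800

1 1/2 9921/10000
2 1 4751/5000
3 3/2 939/1000
4 2 1849/2000
5 5/2 9209/10000
6 3 1777/2000
7 7/2 2197/2500
DF(2y) is solved at step 4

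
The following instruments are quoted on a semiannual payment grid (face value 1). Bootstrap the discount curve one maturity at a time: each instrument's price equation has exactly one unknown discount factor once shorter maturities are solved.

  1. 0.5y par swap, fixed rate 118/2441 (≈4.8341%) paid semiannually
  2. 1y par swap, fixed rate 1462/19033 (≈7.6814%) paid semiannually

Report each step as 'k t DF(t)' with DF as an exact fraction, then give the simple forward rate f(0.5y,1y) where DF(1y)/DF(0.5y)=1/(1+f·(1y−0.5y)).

step 1 [0.5y] swap r/2=59/2441: DF=(1 − 59/2441·(0))/(1+59/2441) = 2441/2500 ≈ 0.976400
step 2 [1y] swap r/2=731/19033: DF=(1 − 731/19033·(0.976400))/(1+731/19033) = 9269/10000 ≈ 0.926900

1 1/2 2441/2500
2 1 9269/10000
f(0.5y,1y) = ((2441/2500)/(9269/10000) − 1)/(1/2) = 990/9269 ≈ 10.6808%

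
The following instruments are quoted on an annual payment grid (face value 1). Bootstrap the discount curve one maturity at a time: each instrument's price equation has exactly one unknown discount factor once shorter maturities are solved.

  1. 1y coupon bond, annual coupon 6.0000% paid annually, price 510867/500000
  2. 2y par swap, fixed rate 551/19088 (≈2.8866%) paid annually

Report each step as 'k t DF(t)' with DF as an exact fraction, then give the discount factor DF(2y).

1 1 9639/10000
2 2 9449/10000
DF(2y) = 9449/10000 ≈ 0.944900

step 1 [1y] bond c/1=3/50: DF=(510867/500000 − 3/50·(0))/(1+3/50) = 9639/10000 ≈ 0.963900
step 2 [2y] swap r/1=551/19088: DF=(1 − 551/19088·(0.963900))/(1+551/19088) = 9449/10000 ≈ 0.944900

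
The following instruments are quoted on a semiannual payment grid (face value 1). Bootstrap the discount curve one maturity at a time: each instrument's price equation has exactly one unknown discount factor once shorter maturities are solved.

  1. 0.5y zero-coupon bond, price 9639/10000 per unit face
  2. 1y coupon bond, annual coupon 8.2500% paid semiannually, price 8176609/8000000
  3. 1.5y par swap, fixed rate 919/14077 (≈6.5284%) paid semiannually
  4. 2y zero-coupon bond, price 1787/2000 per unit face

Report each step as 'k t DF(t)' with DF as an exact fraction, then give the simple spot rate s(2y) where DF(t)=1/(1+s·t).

step 1 [0.5y] zero: DF = P = 9639/10000 ≈ 0.963900
step 2 [1y] bond c/2=33/800: DF=(8176609/8000000 − 33/800·(0.963900))/(1+33/800) = 4717/5000 ≈ 0.943400
step 3 [1.5y] swap r/2=919/28154: DF=(1 − 919/28154·(0.963900+0.943400))/(1+919/28154) = 9081/10000 ≈ 0.908100
step 4 [2y] zero: DF = P = 1787/2000 ≈ 0.893500

1 1/2 9639/10000
2 1 4717/5000
3 3/2 9081/10000
4 2 1787/2000
s(2y) = (1/(1787/2000) − 1)/(2) = 213/3574 ≈ 5.9597%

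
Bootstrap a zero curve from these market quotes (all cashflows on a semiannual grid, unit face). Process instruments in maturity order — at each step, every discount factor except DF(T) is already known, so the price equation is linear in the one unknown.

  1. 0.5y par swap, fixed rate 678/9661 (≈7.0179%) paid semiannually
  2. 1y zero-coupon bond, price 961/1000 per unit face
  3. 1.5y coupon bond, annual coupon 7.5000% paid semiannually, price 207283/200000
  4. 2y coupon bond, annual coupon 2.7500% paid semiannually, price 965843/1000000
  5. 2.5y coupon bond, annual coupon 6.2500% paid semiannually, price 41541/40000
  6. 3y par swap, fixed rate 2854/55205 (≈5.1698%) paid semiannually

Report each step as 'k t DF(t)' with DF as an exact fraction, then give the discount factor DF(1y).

1 1/2 9661/10000
2 1 961/1000
3 3/2 9293/10000
4 2 457/500
5 5/2 558/625
6 3 8573/10000
DF(1y) = 961/1000 ≈ 0.961000

step 1 [0.5y] swap r/2=339/9661: DF=(1 − 339/9661·(0))/(1+339/9661) = 9661/10000 ≈ 0.966100
step 2 [1y] zero: DF = P = 961/1000 ≈ 0.961000
step 3 [1.5y] bond c/2=3/80: DF=(207283/200000 − 3/80·(0.966100+0.961000))/(1+3/80) = 9293/10000 ≈ 0.929300
step 4 [2y] bond c/2=11/800: DF=(965843/1000000 − 11/800·(0.966100+0.961000+0.929300))/(1+11/800) = 457/500 ≈ 0.914000
step 5 [2.5y] bond c/2=1/32: DF=(41541/40000 − 1/32·(0.966100+0.961000+0.929300+0.914000))/(1+1/32) = 558/625 ≈ 0.892800
step 6 [3y] swap r/2=1427/55205: DF=(1 − 1427/55205·(0.966100+0.961000+0.929300+0.914000+0.892800))/(1+1427/55205) = 8573/10000 ≈ 0.857300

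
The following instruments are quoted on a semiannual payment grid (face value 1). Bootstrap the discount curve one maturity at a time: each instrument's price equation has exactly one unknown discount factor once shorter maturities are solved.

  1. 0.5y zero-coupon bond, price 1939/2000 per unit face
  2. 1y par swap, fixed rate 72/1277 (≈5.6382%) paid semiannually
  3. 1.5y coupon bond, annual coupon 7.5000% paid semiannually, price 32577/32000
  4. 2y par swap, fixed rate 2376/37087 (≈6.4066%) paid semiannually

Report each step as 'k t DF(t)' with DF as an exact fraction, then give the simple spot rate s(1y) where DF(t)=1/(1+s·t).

step 1 [0.5y] zero: DF = P = 1939/2000 ≈ 0.969500
step 2 [1y] swap r/2=36/1277: DF=(1 − 36/1277·(0.969500))/(1+36/1277) = 473/500 ≈ 0.946000
step 3 [1.5y] bond c/2=3/80: DF=(32577/32000 − 3/80·(0.969500+0.946000))/(1+3/80) = 114/125 ≈ 0.912000
step 4 [2y] swap r/2=1188/37087: DF=(1 − 1188/37087·(0.969500+0.946000+0.912000))/(1+1188/37087) = 2203/2500 ≈ 0.881200

1 1/2 1939/2000
2 1 473/500
3 3/2 114/125
4 2 2203/2500
s(1y) = (1/(473/500) − 1)/(1) = 27/473 ≈ 5.7082%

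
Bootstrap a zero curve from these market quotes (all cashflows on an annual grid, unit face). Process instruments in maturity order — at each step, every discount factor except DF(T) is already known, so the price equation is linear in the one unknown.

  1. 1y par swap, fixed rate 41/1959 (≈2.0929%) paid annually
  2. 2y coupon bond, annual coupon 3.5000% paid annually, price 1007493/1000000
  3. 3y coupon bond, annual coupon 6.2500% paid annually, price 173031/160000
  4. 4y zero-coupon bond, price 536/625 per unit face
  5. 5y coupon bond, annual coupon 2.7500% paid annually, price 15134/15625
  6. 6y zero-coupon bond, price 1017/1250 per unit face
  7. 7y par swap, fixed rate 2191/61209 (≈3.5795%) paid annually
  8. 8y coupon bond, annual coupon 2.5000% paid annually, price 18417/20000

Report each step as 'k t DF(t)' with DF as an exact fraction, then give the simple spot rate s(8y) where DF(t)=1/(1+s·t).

1 1 1959/2000
2 2 9403/10000
3 3 9049/10000
4 4 536/625
5 5 8441/10000
6 6 1017/1250
7 7 7809/10000
8 8 7491/10000
s(8y) = (1/(7491/10000) − 1)/(8) = 2509/59928 ≈ 4.1867%

step 1 [1y] swap r/1=41/1959: DF=(1 − 41/1959·(0))/(1+41/1959) = 1959/2000 ≈ 0.979500
step 2 [2y] bond c/1=7/200: DF=(1007493/1000000 − 7/200·(0.979500))/(1+7/200) = 9403/10000 ≈ 0.940300
step 3 [3y] bond c/1=1/16: DF=(173031/160000 − 1/16·(0.979500+0.940300))/(1+1/16) = 9049/10000 ≈ 0.904900
step 4 [4y] zero: DF = P = 536/625 ≈ 0.857600
step 5 [5y] bond c/1=11/400: DF=(15134/15625 − 11/400·(0.979500+0.940300+0.904900+0.857600))/(1+11/400) = 8441/10000 ≈ 0.844100
step 6 [6y] zero: DF = P = 1017/1250 ≈ 0.813600
step 7 [7y] swap r/1=2191/61209: DF=(1 − 2191/61209·(0.979500+0.940300+0.904900+0.857600+0.844100+0.813600))/(1+2191/61209) = 7809/10000 ≈ 0.780900
step 8 [8y] bond c/1=1/40: DF=(18417/20000 − 1/40·(0.979500+0.940300+0.904900+0.857600+0.844100+0.813600+0.780900))/(1+1/40) = 7491/10000 ≈ 0.749100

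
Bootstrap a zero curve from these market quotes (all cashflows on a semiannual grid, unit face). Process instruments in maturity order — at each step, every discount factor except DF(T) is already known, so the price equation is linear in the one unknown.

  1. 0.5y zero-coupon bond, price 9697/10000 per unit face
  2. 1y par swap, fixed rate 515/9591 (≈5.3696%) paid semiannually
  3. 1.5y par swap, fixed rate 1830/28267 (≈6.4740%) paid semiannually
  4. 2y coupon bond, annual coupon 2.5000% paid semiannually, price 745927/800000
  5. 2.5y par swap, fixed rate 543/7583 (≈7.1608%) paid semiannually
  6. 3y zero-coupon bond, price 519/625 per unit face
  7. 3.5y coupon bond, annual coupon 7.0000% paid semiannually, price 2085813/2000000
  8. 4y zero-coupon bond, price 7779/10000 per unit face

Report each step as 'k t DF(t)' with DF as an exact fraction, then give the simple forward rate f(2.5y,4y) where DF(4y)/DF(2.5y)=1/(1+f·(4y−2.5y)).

step 1 [0.5y] zero: DF = P = 9697/10000 ≈ 0.969700
step 2 [1y] swap r/2=515/19182: DF=(1 − 515/19182·(0.969700))/(1+515/19182) = 1897/2000 ≈ 0.948500
step 3 [1.5y] swap r/2=915/28267: DF=(1 − 915/28267·(0.969700+0.948500))/(1+915/28267) = 1817/2000 ≈ 0.908500
step 4 [2y] bond c/2=1/80: DF=(745927/800000 − 1/80·(0.969700+0.948500+0.908500))/(1+1/80) = 443/500 ≈ 0.886000
step 5 [2.5y] swap r/2=543/15166: DF=(1 − 543/15166·(0.969700+0.948500+0.908500+0.886000))/(1+543/15166) = 8371/10000 ≈ 0.837100
step 6 [3y] zero: DF = P = 519/625 ≈ 0.830400
step 7 [3.5y] bond c/2=7/200: DF=(2085813/2000000 − 7/200·(0.969700+0.948500+0.908500+0.886000+0.837100+0.830400))/(1+7/200) = 8257/10000 ≈ 0.825700
step 8 [4y] zero: DF = P = 7779/10000 ≈ 0.777900

1 1/2 9697/10000
2 1 1897/2000
3 3/2 1817/2000
4 2 443/500
5 5/2 8371/10000
6 3 519/625
7 7/2 8257/10000
8 4 7779/10000
f(2.5y,4y) = ((8371/10000)/(7779/10000) − 1)/(3/2) = 1184/23337 ≈ 5.0735%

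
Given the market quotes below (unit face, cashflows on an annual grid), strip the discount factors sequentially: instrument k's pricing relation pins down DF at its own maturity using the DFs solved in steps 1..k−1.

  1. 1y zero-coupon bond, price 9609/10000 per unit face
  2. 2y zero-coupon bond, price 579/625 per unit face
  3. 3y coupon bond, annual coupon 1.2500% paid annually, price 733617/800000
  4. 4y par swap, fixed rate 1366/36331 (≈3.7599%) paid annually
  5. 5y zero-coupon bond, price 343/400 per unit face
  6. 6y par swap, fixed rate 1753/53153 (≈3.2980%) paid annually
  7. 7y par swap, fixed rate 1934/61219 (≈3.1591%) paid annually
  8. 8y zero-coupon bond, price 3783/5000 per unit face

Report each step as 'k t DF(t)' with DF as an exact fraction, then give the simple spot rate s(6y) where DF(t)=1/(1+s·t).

1 1 9609/10000
2 2 579/625
3 3 1103/1250
4 4 4317/5000
5 5 343/400
6 6 8247/10000
7 7 4033/5000
8 8 3783/5000
s(6y) = (1/(8247/10000) − 1)/(6) = 1753/49482 ≈ 3.5427%

step 1 [1y] zero: DF = P = 9609/10000 ≈ 0.960900
step 2 [2y] zero: DF = P = 579/625 ≈ 0.926400
step 3 [3y] bond c/1=1/80: DF=(733617/800000 − 1/80·(0.960900+0.926400))/(1+1/80) = 1103/1250 ≈ 0.882400
step 4 [4y] swap r/1=1366/36331: DF=(1 − 1366/36331·(0.960900+0.926400+0.882400))/(1+1366/36331) = 4317/5000 ≈ 0.863400
step 5 [5y] zero: DF = P = 343/400 ≈ 0.857500
step 6 [6y] swap r/1=1753/53153: DF=(1 − 1753/53153·(0.960900+0.926400+0.882400+0.863400+0.857500))/(1+1753/53153) = 8247/10000 ≈ 0.824700
step 7 [7y] swap r/1=1934/61219: DF=(1 − 1934/61219·(0.960900+0.926400+0.882400+0.863400+0.857500+0.824700))/(1+1934/61219) = 4033/5000 ≈ 0.806600
step 8 [8y] zero: DF = P = 3783/5000 ≈ 0.756600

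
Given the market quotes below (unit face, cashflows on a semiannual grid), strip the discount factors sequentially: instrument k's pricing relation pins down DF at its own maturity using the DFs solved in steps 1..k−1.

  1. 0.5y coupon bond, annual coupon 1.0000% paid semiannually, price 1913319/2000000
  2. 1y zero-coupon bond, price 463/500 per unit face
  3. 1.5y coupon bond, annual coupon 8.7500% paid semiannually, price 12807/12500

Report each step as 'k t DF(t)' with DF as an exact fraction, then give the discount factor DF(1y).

step 1 [0.5y] bond c/2=1/200: DF=(1913319/2000000 − 1/200·(0))/(1+1/200) = 9519/10000 ≈ 0.951900
step 2 [1y] zero: DF = P = 463/500 ≈ 0.926000
step 3 [1.5y] bond c/2=7/160: DF=(12807/12500 − 7/160·(0.951900+0.926000))/(1+7/160) = 9029/10000 ≈ 0.902900

1 1/2 9519/10000
2 1 463/500
3 3/2 9029/10000
DF(1y) = 463/500 ≈ 0.926000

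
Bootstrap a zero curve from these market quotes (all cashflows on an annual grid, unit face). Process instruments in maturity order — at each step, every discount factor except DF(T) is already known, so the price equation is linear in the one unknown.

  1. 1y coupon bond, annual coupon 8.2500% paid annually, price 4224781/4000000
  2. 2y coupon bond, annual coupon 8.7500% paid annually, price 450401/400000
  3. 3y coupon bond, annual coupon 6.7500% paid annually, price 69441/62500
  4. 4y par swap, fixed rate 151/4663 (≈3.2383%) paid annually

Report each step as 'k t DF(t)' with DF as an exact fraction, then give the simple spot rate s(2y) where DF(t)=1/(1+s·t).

step 1 [1y] bond c/1=33/400: DF=(4224781/4000000 − 33/400·(0))/(1+33/400) = 9757/10000 ≈ 0.975700
step 2 [2y] bond c/1=7/80: DF=(450401/400000 − 7/80·(0.975700))/(1+7/80) = 9569/10000 ≈ 0.956900
step 3 [3y] bond c/1=27/400: DF=(69441/62500 − 27/400·(0.975700+0.956900))/(1+27/400) = 4593/5000 ≈ 0.918600
step 4 [4y] swap r/1=151/4663: DF=(1 − 151/4663·(0.975700+0.956900+0.918600))/(1+151/4663) = 1099/1250 ≈ 0.879200

1 1 9757/10000
2 2 9569/10000
3 3 4593/5000
4 4 1099/1250
s(2y) = (1/(9569/10000) − 1)/(2) = 431/19138 ≈ 2.2521%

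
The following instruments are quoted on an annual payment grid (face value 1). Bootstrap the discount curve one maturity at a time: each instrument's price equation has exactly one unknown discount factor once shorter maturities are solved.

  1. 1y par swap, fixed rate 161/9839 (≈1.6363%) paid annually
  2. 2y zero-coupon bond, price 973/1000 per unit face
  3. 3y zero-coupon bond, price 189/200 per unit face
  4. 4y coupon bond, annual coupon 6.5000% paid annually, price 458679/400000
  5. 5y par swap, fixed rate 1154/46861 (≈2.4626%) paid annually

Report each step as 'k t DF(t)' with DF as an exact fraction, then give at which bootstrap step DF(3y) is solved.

step 1 [1y] swap r/1=161/9839: DF=(1 − 161/9839·(0))/(1+161/9839) = 9839/10000 ≈ 0.983900
step 2 [2y] zero: DF = P = 973/1000 ≈ 0.973000
step 3 [3y] zero: DF = P = 189/200 ≈ 0.945000
step 4 [4y] bond c/1=13/200: DF=(458679/400000 − 13/200·(0.983900+0.973000+0.945000))/(1+13/200) = 2249/2500 ≈ 0.899600
step 5 [5y] swap r/1=1154/46861: DF=(1 − 1154/46861·(0.983900+0.973000+0.945000+0.899600))/(1+1154/46861) = 4423/5000 ≈ 0.884600

1 1 9839/10000
2 2 973/1000
3 3 189/200
4 4 2249/2500
5 5 4423/5000
DF(3y) is solved at step 3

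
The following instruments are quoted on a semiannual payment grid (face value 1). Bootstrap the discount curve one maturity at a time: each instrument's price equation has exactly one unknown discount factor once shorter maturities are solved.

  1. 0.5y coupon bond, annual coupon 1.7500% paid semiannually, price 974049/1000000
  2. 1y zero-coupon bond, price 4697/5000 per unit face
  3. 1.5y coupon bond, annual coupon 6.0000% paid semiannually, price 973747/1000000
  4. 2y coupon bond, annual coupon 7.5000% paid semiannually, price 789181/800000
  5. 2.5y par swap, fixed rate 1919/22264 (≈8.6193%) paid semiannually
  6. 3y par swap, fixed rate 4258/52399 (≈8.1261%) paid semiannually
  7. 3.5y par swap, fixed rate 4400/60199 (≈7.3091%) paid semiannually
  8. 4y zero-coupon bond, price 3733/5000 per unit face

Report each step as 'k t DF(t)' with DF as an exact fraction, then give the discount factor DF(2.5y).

1 1/2 1207/1250
2 1 4697/5000
3 3/2 8899/10000
4 2 4249/5000
5 5/2 8081/10000
6 3 7871/10000
7 7/2 39/50
8 4 3733/5000
DF(2.5y) = 8081/10000 ≈ 0.808100

step 1 [0.5y] bond c/2=7/800: DF=(974049/1000000 − 7/800·(0))/(1+7/800) = 1207/1250 ≈ 0.965600
step 2 [1y] zero: DF = P = 4697/5000 ≈ 0.939400
step 3 [1.5y] bond c/2=3/100: DF=(973747/1000000 − 3/100·(0.965600+0.939400))/(1+3/100) = 8899/10000 ≈ 0.889900
step 4 [2y] bond c/2=3/80: DF=(789181/800000 − 3/80·(0.965600+0.939400+0.889900))/(1+3/80) = 4249/5000 ≈ 0.849800
step 5 [2.5y] swap r/2=1919/44528: DF=(1 − 1919/44528·(0.965600+0.939400+0.889900+0.849800))/(1+1919/44528) = 8081/10000 ≈ 0.808100
step 6 [3y] swap r/2=2129/52399: DF=(1 − 2129/52399·(0.965600+0.939400+0.889900+0.849800+0.808100))/(1+2129/52399) = 7871/10000 ≈ 0.787100
step 7 [3.5y] swap r/2=2200/60199: DF=(1 − 2200/60199·(0.965600+0.939400+0.889900+0.849800+0.808100+0.787100))/(1+2200/60199) = 39/50 ≈ 0.780000
step 8 [4y] zero: DF = P = 3733/5000 ≈ 0.746600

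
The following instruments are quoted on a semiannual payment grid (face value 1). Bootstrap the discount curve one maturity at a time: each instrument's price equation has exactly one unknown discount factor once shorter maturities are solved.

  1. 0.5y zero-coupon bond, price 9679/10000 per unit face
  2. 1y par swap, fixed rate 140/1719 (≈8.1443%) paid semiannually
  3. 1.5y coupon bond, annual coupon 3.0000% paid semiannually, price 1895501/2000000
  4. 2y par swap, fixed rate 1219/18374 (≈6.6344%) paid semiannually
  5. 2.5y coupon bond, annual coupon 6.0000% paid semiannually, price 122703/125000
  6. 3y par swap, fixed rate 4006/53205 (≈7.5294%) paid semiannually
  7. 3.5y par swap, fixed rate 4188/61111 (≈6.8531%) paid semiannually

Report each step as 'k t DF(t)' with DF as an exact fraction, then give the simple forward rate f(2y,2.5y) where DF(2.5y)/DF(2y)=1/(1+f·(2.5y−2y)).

step 1 [0.5y] zero: DF = P = 9679/10000 ≈ 0.967900
step 2 [1y] swap r/2=70/1719: DF=(1 − 70/1719·(0.967900))/(1+70/1719) = 923/1000 ≈ 0.923000
step 3 [1.5y] bond c/2=3/200: DF=(1895501/2000000 − 3/200·(0.967900+0.923000))/(1+3/200) = 4529/5000 ≈ 0.905800
step 4 [2y] swap r/2=1219/36748: DF=(1 − 1219/36748·(0.967900+0.923000+0.905800))/(1+1219/36748) = 8781/10000 ≈ 0.878100
step 5 [2.5y] bond c/2=3/100: DF=(122703/125000 − 3/100·(0.967900+0.923000+0.905800+0.878100))/(1+3/100) = 423/500 ≈ 0.846000
step 6 [3y] swap r/2=2003/53205: DF=(1 − 2003/53205·(0.967900+0.923000+0.905800+0.878100+0.846000))/(1+2003/53205) = 7997/10000 ≈ 0.799700
step 7 [3.5y] swap r/2=2094/61111: DF=(1 − 2094/61111·(0.967900+0.923000+0.905800+0.878100+0.846000+0.799700))/(1+2094/61111) = 3953/5000 ≈ 0.790600

1 1/2 9679/10000
2 1 923/1000
3 3/2 4529/5000
4 2 8781/10000
5 5/2 423/500
6 3 7997/10000
7 7/2 3953/5000
f(2y,2.5y) = ((8781/10000)/(423/500) − 1)/(1/2) = 107/1410 ≈ 7.5887%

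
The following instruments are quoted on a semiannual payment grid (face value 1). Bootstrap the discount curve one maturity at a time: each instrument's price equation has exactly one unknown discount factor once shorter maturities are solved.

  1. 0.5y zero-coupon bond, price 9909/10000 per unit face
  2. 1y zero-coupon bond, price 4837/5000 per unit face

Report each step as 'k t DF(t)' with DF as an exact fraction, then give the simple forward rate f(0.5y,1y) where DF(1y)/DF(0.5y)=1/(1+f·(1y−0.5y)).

step 1 [0.5y] zero: DF = P = 9909/10000 ≈ 0.990900
step 2 [1y] zero: DF = P = 4837/5000 ≈ 0.967400

1 1/2 9909/10000
2 1 4837/5000
f(0.5y,1y) = ((9909/10000)/(4837/5000) − 1)/(1/2) = 235/4837 ≈ 4.8584%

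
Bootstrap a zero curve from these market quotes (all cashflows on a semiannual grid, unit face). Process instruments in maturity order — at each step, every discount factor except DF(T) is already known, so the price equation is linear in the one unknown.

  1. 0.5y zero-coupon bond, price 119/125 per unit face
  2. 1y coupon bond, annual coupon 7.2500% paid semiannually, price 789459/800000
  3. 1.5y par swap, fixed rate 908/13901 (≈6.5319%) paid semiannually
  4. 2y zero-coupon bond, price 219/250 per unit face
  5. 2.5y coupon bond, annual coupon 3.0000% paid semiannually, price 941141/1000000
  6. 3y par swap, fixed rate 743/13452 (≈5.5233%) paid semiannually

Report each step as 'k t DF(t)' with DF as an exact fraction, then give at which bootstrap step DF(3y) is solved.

step 1 [0.5y] zero: DF = P = 119/125 ≈ 0.952000
step 2 [1y] bond c/2=29/800: DF=(789459/800000 − 29/800·(0.952000))/(1+29/800) = 919/1000 ≈ 0.919000
step 3 [1.5y] swap r/2=454/13901: DF=(1 − 454/13901·(0.952000+0.919000))/(1+454/13901) = 2273/2500 ≈ 0.909200
step 4 [2y] zero: DF = P = 219/250 ≈ 0.876000
step 5 [2.5y] bond c/2=3/200: DF=(941141/1000000 − 3/200·(0.952000+0.919000+0.909200+0.876000))/(1+3/200) = 2183/2500 ≈ 0.873200
step 6 [3y] swap r/2=743/26904: DF=(1 − 743/26904·(0.952000+0.919000+0.909200+0.876000+0.873200))/(1+743/26904) = 4257/5000 ≈ 0.851400

1 1/2 119/125
2 1 919/1000
3 3/2 2273/2500
4 2 219/250
5 5/2 2183/2500
6 3 4257/5000
DF(3y) is solved at step 6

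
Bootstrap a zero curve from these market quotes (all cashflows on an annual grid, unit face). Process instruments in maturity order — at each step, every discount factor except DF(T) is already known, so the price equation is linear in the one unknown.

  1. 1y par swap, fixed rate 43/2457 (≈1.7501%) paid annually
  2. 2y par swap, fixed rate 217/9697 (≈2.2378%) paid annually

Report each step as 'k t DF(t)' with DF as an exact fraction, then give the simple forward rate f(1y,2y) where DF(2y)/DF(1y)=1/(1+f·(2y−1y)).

1 1 2457/2500
2 2 4783/5000
f(1y,2y) = ((2457/2500)/(4783/5000) − 1)/(1) = 131/4783 ≈ 2.7389%

step 1 [1y] swap r/1=43/2457: DF=(1 − 43/2457·(0))/(1+43/2457) = 2457/2500 ≈ 0.982800
step 2 [2y] swap r/1=217/9697: DF=(1 − 217/9697·(0.982800))/(1+217/9697) = 4783/5000 ≈ 0.956600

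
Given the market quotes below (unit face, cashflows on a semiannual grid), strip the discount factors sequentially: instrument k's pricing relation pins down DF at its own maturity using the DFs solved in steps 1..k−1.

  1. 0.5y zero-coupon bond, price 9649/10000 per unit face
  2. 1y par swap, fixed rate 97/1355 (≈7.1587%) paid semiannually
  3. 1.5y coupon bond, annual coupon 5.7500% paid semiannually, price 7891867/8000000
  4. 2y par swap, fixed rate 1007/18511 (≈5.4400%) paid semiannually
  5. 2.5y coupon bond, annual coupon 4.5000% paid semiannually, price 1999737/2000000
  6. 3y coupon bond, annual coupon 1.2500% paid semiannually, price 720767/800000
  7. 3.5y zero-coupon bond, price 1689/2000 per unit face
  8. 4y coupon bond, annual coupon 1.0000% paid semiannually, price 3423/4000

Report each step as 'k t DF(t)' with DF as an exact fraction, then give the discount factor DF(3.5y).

step 1 [0.5y] zero: DF = P = 9649/10000 ≈ 0.964900
step 2 [1y] swap r/2=97/2710: DF=(1 − 97/2710·(0.964900))/(1+97/2710) = 9321/10000 ≈ 0.932100
step 3 [1.5y] bond c/2=23/800: DF=(7891867/8000000 − 23/800·(0.964900+0.932100))/(1+23/800) = 9059/10000 ≈ 0.905900
step 4 [2y] swap r/2=1007/37022: DF=(1 − 1007/37022·(0.964900+0.932100+0.905900))/(1+1007/37022) = 8993/10000 ≈ 0.899300
step 5 [2.5y] bond c/2=9/400: DF=(1999737/2000000 − 9/400·(0.964900+0.932100+0.905900+0.899300))/(1+9/400) = 2241/2500 ≈ 0.896400
step 6 [3y] bond c/2=1/160: DF=(720767/800000 − 1/160·(0.964900+0.932100+0.905900+0.899300+0.896400))/(1+1/160) = 2167/2500 ≈ 0.866800
step 7 [3.5y] zero: DF = P = 1689/2000 ≈ 0.844500
step 8 [4y] bond c/2=1/200: DF=(3423/4000 − 1/200·(0.964900+0.932100+0.905900+0.899300+0.896400+0.866800+0.844500))/(1+1/200) = 8201/10000 ≈ 0.820100

1 1/2 9649/10000
2 1 9321/10000
3 3/2 9059/10000
4 2 8993/10000
5 5/2 2241/2500
6 3 2167/2500
7 7/2 1689/2000
8 4 8201/10000
DF(3.5y) = 1689/2000 ≈ 0.844500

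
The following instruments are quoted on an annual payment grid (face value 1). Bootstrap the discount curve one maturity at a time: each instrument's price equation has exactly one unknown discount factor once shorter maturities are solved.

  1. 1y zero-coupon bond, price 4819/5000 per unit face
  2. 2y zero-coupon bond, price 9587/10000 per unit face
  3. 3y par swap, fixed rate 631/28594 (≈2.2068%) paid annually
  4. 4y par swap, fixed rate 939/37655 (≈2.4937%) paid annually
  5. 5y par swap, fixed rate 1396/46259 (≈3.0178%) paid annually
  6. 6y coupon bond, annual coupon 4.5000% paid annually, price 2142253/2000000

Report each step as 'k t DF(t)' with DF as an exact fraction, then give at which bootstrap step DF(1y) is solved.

step 1 [1y] zero: DF = P = 4819/5000 ≈ 0.963800
step 2 [2y] zero: DF = P = 9587/10000 ≈ 0.958700
step 3 [3y] swap r/1=631/28594: DF=(1 − 631/28594·(0.963800+0.958700))/(1+631/28594) = 9369/10000 ≈ 0.936900
step 4 [4y] swap r/1=939/37655: DF=(1 − 939/37655·(0.963800+0.958700+0.936900))/(1+939/37655) = 9061/10000 ≈ 0.906100
step 5 [5y] swap r/1=1396/46259: DF=(1 − 1396/46259·(0.963800+0.958700+0.936900+0.906100))/(1+1396/46259) = 2151/2500 ≈ 0.860400
step 6 [6y] bond c/1=9/200: DF=(2142253/2000000 − 9/200·(0.963800+0.958700+0.936900+0.906100+0.860400))/(1+9/200) = 4129/5000 ≈ 0.825800

1 1 4819/5000
2 2 9587/10000
3 3 9369/10000
4 4 9061/10000
5 5 2151/2500
6 6 4129/5000
DF(1y) is solved at step 1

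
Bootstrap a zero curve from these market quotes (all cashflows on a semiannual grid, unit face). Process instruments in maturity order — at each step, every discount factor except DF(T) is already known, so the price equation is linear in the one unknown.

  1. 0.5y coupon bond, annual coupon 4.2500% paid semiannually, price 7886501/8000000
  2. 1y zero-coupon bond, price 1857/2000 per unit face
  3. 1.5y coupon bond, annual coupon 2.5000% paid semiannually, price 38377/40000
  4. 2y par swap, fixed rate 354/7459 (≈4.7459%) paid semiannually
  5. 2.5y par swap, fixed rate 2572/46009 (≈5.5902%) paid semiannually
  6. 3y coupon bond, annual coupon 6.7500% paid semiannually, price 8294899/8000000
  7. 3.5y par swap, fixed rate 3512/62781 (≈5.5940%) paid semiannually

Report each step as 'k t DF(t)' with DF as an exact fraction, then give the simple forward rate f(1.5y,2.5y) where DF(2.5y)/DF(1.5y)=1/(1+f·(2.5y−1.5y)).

1 1/2 9653/10000
2 1 1857/2000
3 3/2 4621/5000
4 2 1823/2000
5 5/2 4357/5000
6 3 533/625
7 7/2 2061/2500
f(1.5y,2.5y) = ((4621/5000)/(4357/5000) − 1)/(1) = 264/4357 ≈ 6.0592%

step 1 [0.5y] bond c/2=17/800: DF=(7886501/8000000 − 17/800·(0))/(1+17/800) = 9653/10000 ≈ 0.965300
step 2 [1y] zero: DF = P = 1857/2000 ≈ 0.928500
step 3 [1.5y] bond c/2=1/80: DF=(38377/40000 − 1/80·(0.965300+0.928500))/(1+1/80) = 4621/5000 ≈ 0.924200
step 4 [2y] swap r/2=177/7459: DF=(1 − 177/7459·(0.965300+0.928500+0.924200))/(1+177/7459) = 1823/2000 ≈ 0.911500
step 5 [2.5y] swap r/2=1286/46009: DF=(1 − 1286/46009·(0.965300+0.928500+0.924200+0.911500))/(1+1286/46009) = 4357/5000 ≈ 0.871400
step 6 [3y] bond c/2=27/800: DF=(8294899/8000000 − 27/800·(0.965300+0.928500+0.924200+0.911500+0.871400))/(1+27/800) = 533/625 ≈ 0.852800
step 7 [3.5y] swap r/2=1756/62781: DF=(1 − 1756/62781·(0.965300+0.928500+0.924200+0.911500+0.871400+0.852800))/(1+1756/62781) = 2061/2500 ≈ 0.824400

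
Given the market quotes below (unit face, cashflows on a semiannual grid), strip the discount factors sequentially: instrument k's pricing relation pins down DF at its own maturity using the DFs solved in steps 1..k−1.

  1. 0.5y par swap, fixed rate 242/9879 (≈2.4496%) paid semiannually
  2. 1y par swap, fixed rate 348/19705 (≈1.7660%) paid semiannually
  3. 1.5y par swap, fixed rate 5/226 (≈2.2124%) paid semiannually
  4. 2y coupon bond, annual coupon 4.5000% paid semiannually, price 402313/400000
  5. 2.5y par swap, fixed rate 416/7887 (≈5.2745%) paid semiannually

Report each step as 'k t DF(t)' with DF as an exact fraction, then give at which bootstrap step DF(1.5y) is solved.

step 1 [0.5y] swap r/2=121/9879: DF=(1 − 121/9879·(0))/(1+121/9879) = 9879/10000 ≈ 0.987900
step 2 [1y] swap r/2=174/19705: DF=(1 − 174/19705·(0.987900))/(1+174/19705) = 4913/5000 ≈ 0.982600
step 3 [1.5y] swap r/2=5/452: DF=(1 − 5/452·(0.987900+0.982600))/(1+5/452) = 387/400 ≈ 0.967500
step 4 [2y] bond c/2=9/400: DF=(402313/400000 − 9/400·(0.987900+0.982600+0.967500))/(1+9/400) = 919/1000 ≈ 0.919000
step 5 [2.5y] swap r/2=208/7887: DF=(1 − 208/7887·(0.987900+0.982600+0.967500+0.919000))/(1+208/7887) = 547/625 ≈ 0.875200

1 1/2 9879/10000
2 1 4913/5000
3 3/2 387/400
4 2 919/1000
5 5/2 547/625
DF(1.5y) is solved at step 3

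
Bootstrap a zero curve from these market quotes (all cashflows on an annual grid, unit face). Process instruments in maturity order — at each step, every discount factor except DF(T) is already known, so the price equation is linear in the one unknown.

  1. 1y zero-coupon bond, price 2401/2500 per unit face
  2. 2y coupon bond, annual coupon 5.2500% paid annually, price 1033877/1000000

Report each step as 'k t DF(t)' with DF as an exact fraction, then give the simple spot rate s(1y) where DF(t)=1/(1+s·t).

1 1 2401/2500
2 2 584/625
s(1y) = (1/(2401/2500) − 1)/(1) = 99/2401 ≈ 4.1233%

step 1 [1y] zero: DF = P = 2401/2500 ≈ 0.960400
step 2 [2y] bond c/1=21/400: DF=(1033877/1000000 − 21/400·(0.960400))/(1+21/400) = 584/625 ≈ 0.934400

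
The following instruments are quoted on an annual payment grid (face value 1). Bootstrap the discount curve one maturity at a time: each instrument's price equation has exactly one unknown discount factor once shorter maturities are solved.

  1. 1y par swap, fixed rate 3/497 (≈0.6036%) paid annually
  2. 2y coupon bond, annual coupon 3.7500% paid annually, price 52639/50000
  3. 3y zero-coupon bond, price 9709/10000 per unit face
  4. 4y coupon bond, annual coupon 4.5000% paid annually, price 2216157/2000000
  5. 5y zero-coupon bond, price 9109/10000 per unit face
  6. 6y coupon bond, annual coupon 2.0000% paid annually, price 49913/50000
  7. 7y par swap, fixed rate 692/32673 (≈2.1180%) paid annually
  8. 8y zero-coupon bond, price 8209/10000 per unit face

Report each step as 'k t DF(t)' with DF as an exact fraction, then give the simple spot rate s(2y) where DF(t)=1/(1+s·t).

step 1 [1y] swap r/1=3/497: DF=(1 − 3/497·(0))/(1+3/497) = 497/500 ≈ 0.994000
step 2 [2y] bond c/1=3/80: DF=(52639/50000 − 3/80·(0.994000))/(1+3/80) = 2447/2500 ≈ 0.978800
step 3 [3y] zero: DF = P = 9709/10000 ≈ 0.970900
step 4 [4y] bond c/1=9/200: DF=(2216157/2000000 − 9/200·(0.994000+0.978800+0.970900))/(1+9/200) = 1167/1250 ≈ 0.933600
step 5 [5y] zero: DF = P = 9109/10000 ≈ 0.910900
step 6 [6y] bond c/1=1/50: DF=(49913/50000 − 1/50·(0.994000+0.978800+0.970900+0.933600+0.910900))/(1+1/50) = 553/625 ≈ 0.884800
step 7 [7y] swap r/1=692/32673: DF=(1 − 692/32673·(0.994000+0.978800+0.970900+0.933600+0.910900+0.884800))/(1+692/32673) = 1077/1250 ≈ 0.861600
step 8 [8y] zero: DF = P = 8209/10000 ≈ 0.820900

1 1 497/500
2 2 2447/2500
3 3 9709/10000
4 4 1167/1250
5 5 9109/10000
6 6 553/625
7 7 1077/1250
8 8 8209/10000
s(2y) = (1/(2447/2500) − 1)/(2) = 53/4894 ≈ 1.0830%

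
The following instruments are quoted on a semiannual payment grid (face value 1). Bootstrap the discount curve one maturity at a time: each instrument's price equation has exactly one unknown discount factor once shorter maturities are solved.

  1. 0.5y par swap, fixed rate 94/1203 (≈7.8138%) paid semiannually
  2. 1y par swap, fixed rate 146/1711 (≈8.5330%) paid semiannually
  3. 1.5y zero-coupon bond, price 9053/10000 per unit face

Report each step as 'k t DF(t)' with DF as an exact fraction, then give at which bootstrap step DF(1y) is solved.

1 1/2 1203/1250
2 1 9197/10000
3 3/2 9053/10000
DF(1y) is solved at step 2

step 1 [0.5y] swap r/2=47/1203: DF=(1 − 47/1203·(0))/(1+47/1203) = 1203/1250 ≈ 0.962400
step 2 [1y] swap r/2=73/1711: DF=(1 − 73/1711·(0.962400))/(1+73/1711) = 9197/10000 ≈ 0.919700
step 3 [1.5y] zero: DF = P = 9053/10000 ≈ 0.905300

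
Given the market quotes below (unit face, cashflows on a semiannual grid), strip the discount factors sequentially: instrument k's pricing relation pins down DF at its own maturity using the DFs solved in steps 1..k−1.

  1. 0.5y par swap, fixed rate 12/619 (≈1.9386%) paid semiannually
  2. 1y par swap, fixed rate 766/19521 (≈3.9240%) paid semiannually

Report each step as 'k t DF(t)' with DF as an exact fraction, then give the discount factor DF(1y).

step 1 [0.5y] swap r/2=6/619: DF=(1 − 6/619·(0))/(1+6/619) = 619/625 ≈ 0.990400
step 2 [1y] swap r/2=383/19521: DF=(1 − 383/19521·(0.990400))/(1+383/19521) = 9617/10000 ≈ 0.961700

1 1/2 619/625
2 1 9617/10000
DF(1y) = 9617/10000 ≈ 0.961700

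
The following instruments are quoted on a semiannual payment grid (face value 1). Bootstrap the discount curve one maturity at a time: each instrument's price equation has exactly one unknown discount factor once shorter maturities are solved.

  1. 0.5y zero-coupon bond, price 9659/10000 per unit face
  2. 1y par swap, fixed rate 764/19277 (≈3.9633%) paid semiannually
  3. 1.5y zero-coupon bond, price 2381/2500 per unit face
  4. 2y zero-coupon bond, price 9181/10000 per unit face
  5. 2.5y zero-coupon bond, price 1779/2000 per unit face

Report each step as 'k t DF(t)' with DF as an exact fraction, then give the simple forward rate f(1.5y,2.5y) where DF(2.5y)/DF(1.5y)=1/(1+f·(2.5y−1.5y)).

step 1 [0.5y] zero: DF = P = 9659/10000 ≈ 0.965900
step 2 [1y] swap r/2=382/19277: DF=(1 − 382/19277·(0.965900))/(1+382/19277) = 4809/5000 ≈ 0.961800
step 3 [1.5y] zero: DF = P = 2381/2500 ≈ 0.952400
step 4 [2y] zero: DF = P = 9181/10000 ≈ 0.918100
step 5 [2.5y] zero: DF = P = 1779/2000 ≈ 0.889500

1 1/2 9659/10000
2 1 4809/5000
3 3/2 2381/2500
4 2 9181/10000
5 5/2 1779/2000
f(1.5y,2.5y) = ((2381/2500)/(1779/2000) − 1)/(1) = 629/8895 ≈ 7.0714%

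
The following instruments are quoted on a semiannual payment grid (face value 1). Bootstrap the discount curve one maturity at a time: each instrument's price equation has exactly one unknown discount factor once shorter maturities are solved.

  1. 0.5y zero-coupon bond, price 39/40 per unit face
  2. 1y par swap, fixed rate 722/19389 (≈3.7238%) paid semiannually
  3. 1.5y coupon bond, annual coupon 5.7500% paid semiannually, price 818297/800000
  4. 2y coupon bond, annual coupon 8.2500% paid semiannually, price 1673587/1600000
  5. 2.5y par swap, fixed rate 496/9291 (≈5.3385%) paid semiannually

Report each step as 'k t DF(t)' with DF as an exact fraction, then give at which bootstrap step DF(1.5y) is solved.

1 1/2 39/40
2 1 9639/10000
3 3/2 9401/10000
4 2 1781/2000
5 5/2 219/250
DF(1.5y) is solved at step 3

step 1 [0.5y] zero: DF = P = 39/40 ≈ 0.975000
step 2 [1y] swap r/2=361/19389: DF=(1 − 361/19389·(0.975000))/(1+361/19389) = 9639/10000 ≈ 0.963900
step 3 [1.5y] bond c/2=23/800: DF=(818297/800000 − 23/800·(0.975000+0.963900))/(1+23/800) = 9401/10000 ≈ 0.940100
step 4 [2y] bond c/2=33/800: DF=(1673587/1600000 − 33/800·(0.975000+0.963900+0.940100))/(1+33/800) = 1781/2000 ≈ 0.890500
step 5 [2.5y] swap r/2=248/9291: DF=(1 − 248/9291·(0.975000+0.963900+0.940100+0.890500))/(1+248/9291) = 219/250 ≈ 0.876000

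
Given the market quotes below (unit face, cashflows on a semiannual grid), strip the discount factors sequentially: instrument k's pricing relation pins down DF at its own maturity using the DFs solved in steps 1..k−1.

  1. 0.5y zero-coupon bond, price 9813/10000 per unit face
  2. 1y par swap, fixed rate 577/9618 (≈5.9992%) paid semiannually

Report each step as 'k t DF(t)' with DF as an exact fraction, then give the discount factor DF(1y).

step 1 [0.5y] zero: DF = P = 9813/10000 ≈ 0.981300
step 2 [1y] swap r/2=577/19236: DF=(1 − 577/19236·(0.981300))/(1+577/19236) = 9423/10000 ≈ 0.942300

1 1/2 9813/10000
2 1 9423/10000
DF(1y) = 9423/10000 ≈ 0.942300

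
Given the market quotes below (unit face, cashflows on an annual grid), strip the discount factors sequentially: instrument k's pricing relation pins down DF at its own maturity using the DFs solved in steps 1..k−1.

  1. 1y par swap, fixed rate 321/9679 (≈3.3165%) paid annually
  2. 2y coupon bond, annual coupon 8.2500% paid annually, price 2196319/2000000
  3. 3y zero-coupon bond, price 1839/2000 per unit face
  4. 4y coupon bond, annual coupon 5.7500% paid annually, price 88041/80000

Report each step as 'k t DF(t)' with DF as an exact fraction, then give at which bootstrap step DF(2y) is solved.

1 1 9679/10000
2 2 9407/10000
3 3 1839/2000
4 4 8869/10000
DF(2y) is solved at step 2

step 1 [1y] swap r/1=321/9679: DF=(1 − 321/9679·(0))/(1+321/9679) = 9679/10000 ≈ 0.967900
step 2 [2y] bond c/1=33/400: DF=(2196319/2000000 − 33/400·(0.967900))/(1+33/400) = 9407/10000 ≈ 0.940700
step 3 [3y] zero: DF = P = 1839/2000 ≈ 0.919500
step 4 [4y] bond c/1=23/400: DF=(88041/80000 − 23/400·(0.967900+0.940700+0.919500))/(1+23/400) = 8869/10000 ≈ 0.886900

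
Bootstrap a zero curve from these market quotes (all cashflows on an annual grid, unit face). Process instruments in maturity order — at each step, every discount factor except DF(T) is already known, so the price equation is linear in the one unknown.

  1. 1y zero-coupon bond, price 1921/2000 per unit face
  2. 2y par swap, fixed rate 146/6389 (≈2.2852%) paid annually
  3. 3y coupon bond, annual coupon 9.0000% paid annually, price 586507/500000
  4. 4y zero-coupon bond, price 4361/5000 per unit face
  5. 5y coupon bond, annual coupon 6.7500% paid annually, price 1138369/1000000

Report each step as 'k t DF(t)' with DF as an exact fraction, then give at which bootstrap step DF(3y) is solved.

1 1 1921/2000
2 2 4781/5000
3 3 9179/10000
4 4 4361/5000
5 5 104/125
DF(3y) is solved at step 3

step 1 [1y] zero: DF = P = 1921/2000 ≈ 0.960500
step 2 [2y] swap r/1=146/6389: DF=(1 − 146/6389·(0.960500))/(1+146/6389) = 4781/5000 ≈ 0.956200
step 3 [3y] bond c/1=9/100: DF=(586507/500000 − 9/100·(0.960500+0.956200))/(1+9/100) = 9179/10000 ≈ 0.917900
step 4 [4y] zero: DF = P = 4361/5000 ≈ 0.872200
step 5 [5y] bond c/1=27/400: DF=(1138369/1000000 − 27/400·(0.960500+0.956200+0.917900+0.872200))/(1+27/400) = 104/125 ≈ 0.832000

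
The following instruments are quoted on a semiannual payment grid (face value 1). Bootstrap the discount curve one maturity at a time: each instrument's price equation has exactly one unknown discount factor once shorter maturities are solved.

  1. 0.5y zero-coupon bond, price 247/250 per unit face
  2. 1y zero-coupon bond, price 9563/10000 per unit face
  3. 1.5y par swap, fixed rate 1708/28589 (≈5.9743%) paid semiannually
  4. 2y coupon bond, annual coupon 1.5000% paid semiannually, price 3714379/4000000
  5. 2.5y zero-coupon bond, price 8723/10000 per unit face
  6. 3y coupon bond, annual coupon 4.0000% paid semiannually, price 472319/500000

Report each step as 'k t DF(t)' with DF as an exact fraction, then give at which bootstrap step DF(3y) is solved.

1 1/2 247/250
2 1 9563/10000
3 3/2 4573/5000
4 2 2251/2500
5 5/2 8723/10000
6 3 8353/10000
DF(3y) is solved at step 6

step 1 [0.5y] zero: DF = P = 247/250 ≈ 0.988000
step 2 [1y] zero: DF = P = 9563/10000 ≈ 0.956300
step 3 [1.5y] swap r/2=854/28589: DF=(1 − 854/28589·(0.988000+0.956300))/(1+854/28589) = 4573/5000 ≈ 0.914600
step 4 [2y] bond c/2=3/400: DF=(3714379/4000000 − 3/400·(0.988000+0.956300+0.914600))/(1+3/400) = 2251/2500 ≈ 0.900400
step 5 [2.5y] zero: DF = P = 8723/10000 ≈ 0.872300
step 6 [3y] bond c/2=1/50: DF=(472319/500000 − 1/50·(0.988000+0.956300+0.914600+0.900400+0.872300))/(1+1/50) = 8353/10000 ≈ 0.835300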